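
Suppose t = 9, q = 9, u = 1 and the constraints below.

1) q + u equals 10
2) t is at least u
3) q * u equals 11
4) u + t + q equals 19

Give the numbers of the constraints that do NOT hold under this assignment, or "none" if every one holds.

Constraint 3 does not hold.

1) q + u = 9 + 1 = 10 — satisfied.
2) t = 9, u = 1; 9 ≥ 1 — satisfied.
3) q * u = 9 * 1 = 9, not 11 — violated.
4) u + t + q = 1 + 9 + 9 = 19 — satisfied.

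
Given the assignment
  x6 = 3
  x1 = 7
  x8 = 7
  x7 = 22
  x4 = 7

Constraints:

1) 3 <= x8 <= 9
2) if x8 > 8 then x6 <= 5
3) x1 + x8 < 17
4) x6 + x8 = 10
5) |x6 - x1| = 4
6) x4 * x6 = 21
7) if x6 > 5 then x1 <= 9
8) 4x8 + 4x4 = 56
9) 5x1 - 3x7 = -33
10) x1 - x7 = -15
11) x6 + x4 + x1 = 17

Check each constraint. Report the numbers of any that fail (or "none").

No — constraint 9 is not satisfied.

1) x8 = 7 lies in [3, 9]  ✔
2) x8 = 7, not > 8; antecedent false, conditional vacuously true  ✔
3) x1 + x8 = 7 + 7 = 14; 14 < 17  ✔
4) x6 + x8 = 3 + 7 = 10  ✔
5) |3 - 7| = 4  ✔
6) x4 * x6 = 7 * 3 = 21  ✔
7) x6 = 3, not > 5; antecedent false, conditional vacuously true  ✔
8) 4x8 + 4x4 = 4(7) + 4(7) = 56  ✔
9) 5x1 - 3x7 = 5(7) - 3(22) = -31, not -33  ✘
10) x1 - x7 = 7 - 22 = -15  ✔
11) x6 + x4 + x1 = 3 + 7 + 7 = 17  ✔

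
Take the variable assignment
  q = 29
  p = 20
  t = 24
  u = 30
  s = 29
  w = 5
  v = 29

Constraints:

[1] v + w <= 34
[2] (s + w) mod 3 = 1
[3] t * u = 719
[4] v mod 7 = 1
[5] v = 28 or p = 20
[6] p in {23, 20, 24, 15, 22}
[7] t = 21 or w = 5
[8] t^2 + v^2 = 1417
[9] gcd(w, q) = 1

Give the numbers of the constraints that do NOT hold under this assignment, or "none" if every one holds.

The assignment fails constraint 3.

[1] v + w = 29 + 5 = 34; 34 ≤ 34 — holds.
[2] s + w = 34; 34 mod 3 = 1 — holds.
[3] t * u = 24 * 30 = 720, not 719 — does not hold.
[4] 29 mod 7 = 1 — holds.
[5] v = 29 ≠ 28, but p = 20 = 20 (second disjunct) — holds.
[6] p = 20 is in {23, 20, 24, 15, 22} — holds.
[7] t = 24 ≠ 21, but w = 5 = 5 (second disjunct) — holds.
[8] t^2 + v^2 = 24^2 + 29^2 = 576 + 841 = 1417 — holds.
[9] gcd(5, 29) = 1 — holds.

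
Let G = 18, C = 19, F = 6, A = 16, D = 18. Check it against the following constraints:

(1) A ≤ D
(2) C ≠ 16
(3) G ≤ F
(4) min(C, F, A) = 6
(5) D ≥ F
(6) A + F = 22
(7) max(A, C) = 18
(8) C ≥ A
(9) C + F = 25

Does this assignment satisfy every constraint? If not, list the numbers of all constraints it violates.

Constraints 3, 7 are violated.

(1) A = 16, D = 18; 16 ≤ 18  ✔
(2) C = 19, and 19 ≠ 16  ✔
(3) G = 18, F = 6; 18 > 6 (want ≤)  ✘
(4) min(19, 6, 16) = 6  ✔
(5) D = 18, F = 6; 18 ≥ 6  ✔
(6) A + F = 16 + 6 = 22  ✔
(7) max(16, 19) = 19, not 18  ✘
(8) C = 19, A = 16; 19 ≥ 16  ✔
(9) C + F = 19 + 6 = 25  ✔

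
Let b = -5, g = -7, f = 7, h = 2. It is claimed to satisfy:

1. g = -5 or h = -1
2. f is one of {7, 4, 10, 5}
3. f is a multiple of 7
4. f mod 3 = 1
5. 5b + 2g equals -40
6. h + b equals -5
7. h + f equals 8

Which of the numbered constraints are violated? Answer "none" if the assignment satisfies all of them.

1. g = -7 ≠ -5 and h = 2 ≠ -1; both disjuncts false  ✘
2. f = 7 is in {7, 4, 10, 5}  ✔
3. 7 / 7 = 1, so 7 divides 7  ✔
4. 7 mod 3 = 1  ✔
5. 5b + 2g = 5(-5) + 2(-7) = -39, not -40  ✘
6. h + b = 2 + (-5) = -3, not -5  ✘
7. h + f = 2 + 7 = 9, not 8  ✘

No — constraints 1, 5, 6, 7 are not satisfied.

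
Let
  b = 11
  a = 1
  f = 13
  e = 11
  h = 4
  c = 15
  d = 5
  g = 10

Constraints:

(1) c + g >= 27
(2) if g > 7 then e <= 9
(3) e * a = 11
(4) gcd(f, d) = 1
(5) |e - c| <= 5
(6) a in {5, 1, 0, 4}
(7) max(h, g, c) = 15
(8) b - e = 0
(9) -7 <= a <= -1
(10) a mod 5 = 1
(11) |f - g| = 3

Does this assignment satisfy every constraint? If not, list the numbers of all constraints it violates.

The assignment fails constraints 1, 2, and 9.

(1) c + g = 15 + 10 = 25; 25 < 27, bound 27 not met  FAIL
(2) g = 10 > 7, so we need e ≤ 9; but e = 11 > 9  FAIL
(3) e * a = 11 * 1 = 11  OK
(4) gcd(13, 5) = 1  OK
(5) |11 - 15| = 4; 4 ≤ 5  OK
(6) a = 1 is in {5, 1, 0, 4}  OK
(7) max(4, 10, 15) = 15  OK
(8) b - e = 11 - 11 = 0  OK
(9) a = 1 is outside [-7, -1]  FAIL
(10) 1 mod 5 = 1  OK
(11) |13 - 10| = 3  OK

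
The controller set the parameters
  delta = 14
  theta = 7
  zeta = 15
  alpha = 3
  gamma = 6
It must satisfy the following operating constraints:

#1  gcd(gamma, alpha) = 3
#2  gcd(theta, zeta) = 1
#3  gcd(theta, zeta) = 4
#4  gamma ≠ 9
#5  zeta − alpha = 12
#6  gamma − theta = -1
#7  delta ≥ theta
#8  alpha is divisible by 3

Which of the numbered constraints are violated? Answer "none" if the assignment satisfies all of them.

No — constraint 3 is not satisfied.

#1 gcd(6, 3) = 3 — satisfied.
#2 gcd(7, 15) = 1 — satisfied.
#3 gcd(7, 15) = 1, not 4 — violated.
#4 gamma = 6, and 6 ≠ 9 — satisfied.
#5 zeta − alpha = 15 − 3 = 12 — satisfied.
#6 gamma − theta = 6 − 7 = -1 — satisfied.
#7 delta = 14, theta = 7; 14 ≥ 7 — satisfied.
#8 3 / 3 = 1, so 3 divides 3 — satisfied.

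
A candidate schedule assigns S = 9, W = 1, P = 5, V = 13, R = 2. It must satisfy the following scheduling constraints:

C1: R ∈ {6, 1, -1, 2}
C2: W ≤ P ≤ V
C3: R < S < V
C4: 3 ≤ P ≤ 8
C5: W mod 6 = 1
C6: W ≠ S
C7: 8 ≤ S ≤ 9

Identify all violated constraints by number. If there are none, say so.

None — every constraint holds.

C1: R = 2 is in {6, 1, -1, 2}  yes
C2: values 1 ≤ 5 ≤ 13  yes
C3: values 2 < 9 < 13  yes
C4: P = 5 lies in [3, 8]  yes
C5: 1 mod 6 = 1  yes
C6: W = 1, S = 9; distinct  yes
C7: S = 9 lies in [8, 9]  yes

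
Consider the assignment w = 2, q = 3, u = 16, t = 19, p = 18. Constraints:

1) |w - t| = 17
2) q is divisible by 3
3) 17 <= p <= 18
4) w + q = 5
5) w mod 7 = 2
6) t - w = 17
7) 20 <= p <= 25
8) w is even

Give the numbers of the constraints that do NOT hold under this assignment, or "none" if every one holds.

The assignment fails constraint 7.

1) |2 - 19| = 17 — holds.
2) 3 / 3 = 1, so 3 divides 3 — holds.
3) p = 18 lies in [17, 18] — holds.
4) w + q = 2 + 3 = 5 — holds.
5) 2 mod 7 = 2 — holds.
6) t - w = 19 - 2 = 17 — holds.
7) p = 18 is outside [20, 25] — fails.
8) w = 2 is even — holds.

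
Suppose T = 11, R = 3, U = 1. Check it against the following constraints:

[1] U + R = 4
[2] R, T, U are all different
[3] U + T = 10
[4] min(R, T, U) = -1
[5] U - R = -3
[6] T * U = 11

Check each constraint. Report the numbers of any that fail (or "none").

The assignment fails constraints 3, 4, 5.

[1] U + R = 1 + 3 = 4 — OK.
[2] values 3, 11, 1 are pairwise distinct — OK.
[3] U + T = 1 + 11 = 12, not 10 — violated.
[4] min(3, 11, 1) = 1, not -1 — violated.
[5] U - R = 1 - 3 = -2, not -3 — violated.
[6] T * U = 11 * 1 = 11 — OK.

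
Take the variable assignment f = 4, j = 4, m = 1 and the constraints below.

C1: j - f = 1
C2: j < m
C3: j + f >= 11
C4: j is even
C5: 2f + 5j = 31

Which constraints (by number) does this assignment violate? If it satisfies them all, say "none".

No — constraints 1, 2, 3, and 5 are not satisfied.

C1: j - f = 4 - 4 = 0, not 1 — does not hold.
C2: j = 4, m = 1; 4 ≥ 1 (want <) — does not hold.
C3: j + f = 4 + 4 = 8; 8 < 11, bound 11 not met — does not hold.
C4: j = 4 is even — holds.
C5: 2f + 5j = 2(4) + 5(4) = 28, not 31 — does not hold.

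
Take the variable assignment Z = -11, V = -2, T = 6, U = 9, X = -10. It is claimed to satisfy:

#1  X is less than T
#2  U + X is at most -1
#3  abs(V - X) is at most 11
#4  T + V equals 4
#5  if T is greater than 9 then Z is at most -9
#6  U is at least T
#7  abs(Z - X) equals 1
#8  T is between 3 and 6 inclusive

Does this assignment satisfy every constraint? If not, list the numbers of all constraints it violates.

All constraints are satisfied.

#1 X = -10, T = 6; -10 < 6 — OK.
#2 U + X = 9 + (-10) = -1; -1 ≤ -1 — OK.
#3 abs(-2 - (-10)) = 8; 8 ≤ 11 — OK.
#4 T + V = 6 + (-2) = 4 — OK.
#5 T = 6, not > 9; antecedent false, conditional vacuously true — OK.
#6 U = 9, T = 6; 9 ≥ 6 — OK.
#7 abs(-11 - (-10)) = 1 — OK.
#8 T = 6 lies in [3, 6] — OK.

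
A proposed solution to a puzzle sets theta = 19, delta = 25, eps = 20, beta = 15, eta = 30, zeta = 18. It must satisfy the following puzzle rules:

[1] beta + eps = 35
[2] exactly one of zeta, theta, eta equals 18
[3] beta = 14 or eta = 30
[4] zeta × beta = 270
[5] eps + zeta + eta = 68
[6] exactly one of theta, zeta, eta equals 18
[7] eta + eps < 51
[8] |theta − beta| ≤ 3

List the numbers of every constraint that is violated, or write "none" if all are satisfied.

[1] beta + eps = 15 + 20 = 35  holds
[2] zeta=18, theta=19, eta=30; 1 of them equals 18  holds
[3] beta = 15 ≠ 14, but eta = 30 = 30 (second disjunct)  holds
[4] zeta × beta = 18 × 15 = 270  holds
[5] eps + zeta + eta = 20 + 18 + 30 = 68  holds
[6] theta=19, zeta=18, eta=30; 1 of them equals 18  holds
[7] eta + eps = 30 + 20 = 50; 50 < 51  holds
[8] |19 − 15| = 4; 4 > 3, exceeds bound 3  fails

Constraint 8 does not hold.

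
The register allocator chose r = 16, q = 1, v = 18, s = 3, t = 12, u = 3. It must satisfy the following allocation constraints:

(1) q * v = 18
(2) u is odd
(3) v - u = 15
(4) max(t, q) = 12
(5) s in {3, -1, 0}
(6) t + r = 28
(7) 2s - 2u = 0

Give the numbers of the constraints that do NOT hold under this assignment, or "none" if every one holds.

(1) q * v = 1 * 18 = 18 — OK.
(2) u = 3 is odd — OK.
(3) v - u = 18 - 3 = 15 — OK.
(4) max(12, 1) = 12 — OK.
(5) s = 3 is in {3, -1, 0} — OK.
(6) t + r = 12 + 16 = 28 — OK.
(7) 2s - 2u = 2(3) - 2(3) = 0 — OK.

Yes — all constraints hold.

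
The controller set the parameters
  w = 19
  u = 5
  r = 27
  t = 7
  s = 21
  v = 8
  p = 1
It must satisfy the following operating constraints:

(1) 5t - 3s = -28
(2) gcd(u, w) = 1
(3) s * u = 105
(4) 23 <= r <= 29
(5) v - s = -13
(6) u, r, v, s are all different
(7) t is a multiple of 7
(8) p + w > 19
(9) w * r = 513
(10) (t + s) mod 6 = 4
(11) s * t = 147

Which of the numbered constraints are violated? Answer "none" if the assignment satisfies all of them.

None — every constraint holds.

(1) 5t - 3s = 5(7) - 3(21) = -28  ✓
(2) gcd(5, 19) = 1  ✓
(3) s * u = 21 * 5 = 105  ✓
(4) r = 27 lies in [23, 29]  ✓
(5) v - s = 8 - 21 = -13  ✓
(6) values 5, 27, 8, 21 are pairwise distinct  ✓
(7) 7 / 7 = 1, so 7 divides 7  ✓
(8) p + w = 1 + 19 = 20; 20 > 19  ✓
(9) w * r = 19 * 27 = 513  ✓
(10) t + s = 28; 28 mod 6 = 4  ✓
(11) s * t = 21 * 7 = 147  ✓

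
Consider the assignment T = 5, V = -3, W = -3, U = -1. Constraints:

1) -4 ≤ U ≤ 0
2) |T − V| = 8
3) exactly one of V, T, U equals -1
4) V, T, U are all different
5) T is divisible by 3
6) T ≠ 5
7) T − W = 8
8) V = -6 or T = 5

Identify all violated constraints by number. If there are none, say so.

1) U = -1 lies in [-4, 0]  ✔
2) |5 − (-3)| = 8  ✔
3) V=-3, T=5, U=-1; 1 of them equals -1  ✔
4) values -3, 5, -1 are pairwise distinct  ✔
5) 5 = 3×1 + 2, so 3 does not divide 5  ✘
6) T = 5, but 5 is required to differ  ✘
7) T − W = 5 − (-3) = 8  ✔
8) V = -3 ≠ -6, but T = 5 = 5 (second disjunct)  ✔

Violated: 5 and 6.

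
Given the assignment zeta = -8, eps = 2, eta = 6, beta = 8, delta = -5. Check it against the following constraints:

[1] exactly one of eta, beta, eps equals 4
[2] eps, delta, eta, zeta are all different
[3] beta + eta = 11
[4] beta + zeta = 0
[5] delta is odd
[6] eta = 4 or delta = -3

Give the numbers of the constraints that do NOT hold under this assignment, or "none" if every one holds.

[1] eta=6, beta=8, eps=2; 0 of them equal 4, not exactly one  no
[2] values 2, -5, 6, -8 are pairwise distinct  yes
[3] beta + eta = 8 + 6 = 14, not 11  no
[4] beta + zeta = 8 + (-8) = 0  yes
[5] delta = -5 is odd  yes
[6] eta = 6 ≠ 4 and delta = -5 ≠ -3; both disjuncts false  no

Constraints 1, 3, 6 are violated.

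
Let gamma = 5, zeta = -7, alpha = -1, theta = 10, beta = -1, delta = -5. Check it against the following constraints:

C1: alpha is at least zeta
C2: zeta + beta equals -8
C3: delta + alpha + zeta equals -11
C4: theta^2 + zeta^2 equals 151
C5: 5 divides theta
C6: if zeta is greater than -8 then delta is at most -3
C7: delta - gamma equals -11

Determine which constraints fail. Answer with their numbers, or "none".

Constraints 3, 4, 7 are violated.

C1: alpha = -1, zeta = -7; -1 ≥ -7 — OK.
C2: zeta + beta = -7 + (-1) = -8 — OK.
C3: delta + alpha + zeta = -5 + (-1) + (-7) = -13, not -11 — violated.
C4: theta^2 + zeta^2 = 10^2 + (-7)^2 = 100 + 49 = 149, not 151 — violated.
C5: 10 / 5 = 2, so 5 divides 10 — OK.
C6: zeta = -7 > -8, so we need delta ≤ -3; delta = -5 ≤ -3 — OK.
C7: delta - gamma = -5 - 5 = -10, not -11 — violated.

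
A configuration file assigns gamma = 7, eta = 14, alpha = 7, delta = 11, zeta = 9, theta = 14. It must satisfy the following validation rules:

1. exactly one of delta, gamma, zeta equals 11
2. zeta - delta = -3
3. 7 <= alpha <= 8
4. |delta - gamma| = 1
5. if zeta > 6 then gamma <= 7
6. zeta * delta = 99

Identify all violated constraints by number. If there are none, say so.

1. delta=11, gamma=7, zeta=9; 1 of them equals 11 — holds.
2. zeta - delta = 9 - 11 = -2, not -3 — does not hold.
3. alpha = 7 lies in [7, 8] — holds.
4. |11 - 7| = 4, not 1 — does not hold.
5. zeta = 9 > 6, so we need gamma ≤ 7; gamma = 7 ≤ 7 — holds.
6. zeta * delta = 9 * 11 = 99 — holds.

Constraints 2 and 4 do not hold.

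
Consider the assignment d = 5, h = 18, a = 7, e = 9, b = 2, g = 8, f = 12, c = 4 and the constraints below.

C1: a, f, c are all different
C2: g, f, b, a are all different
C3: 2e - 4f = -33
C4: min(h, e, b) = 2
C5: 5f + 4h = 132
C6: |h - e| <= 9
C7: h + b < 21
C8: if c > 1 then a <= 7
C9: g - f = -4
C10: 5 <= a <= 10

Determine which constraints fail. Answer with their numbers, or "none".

C1: values 7, 12, 4 are pairwise distinct — holds.
C2: values 8, 12, 2, 7 are pairwise distinct — holds.
C3: 2e - 4f = 2(9) - 4(12) = -30, not -33 — does not hold.
C4: min(18, 9, 2) = 2 — holds.
C5: 5f + 4h = 5(12) + 4(18) = 132 — holds.
C6: |18 - 9| = 9; 9 ≤ 9 — holds.
C7: h + b = 18 + 2 = 20; 20 < 21 — holds.
C8: c = 4 > 1, so we need a ≤ 7; a = 7 ≤ 7 — holds.
C9: g - f = 8 - 12 = -4 — holds.
C10: a = 7 lies in [5, 10] — holds.

Violated: 3.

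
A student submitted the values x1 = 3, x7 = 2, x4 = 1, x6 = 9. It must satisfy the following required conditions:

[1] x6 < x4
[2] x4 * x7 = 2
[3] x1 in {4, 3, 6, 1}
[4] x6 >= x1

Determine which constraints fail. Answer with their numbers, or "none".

No — constraint 1 is not satisfied.

[1] x6 = 9, x4 = 1; 9 ≥ 1 (want <) — fails.
[2] x4 * x7 = 1 * 2 = 2 — holds.
[3] x1 = 3 is in {4, 3, 6, 1} — holds.
[4] x6 = 9, x1 = 3; 9 ≥ 3 — holds.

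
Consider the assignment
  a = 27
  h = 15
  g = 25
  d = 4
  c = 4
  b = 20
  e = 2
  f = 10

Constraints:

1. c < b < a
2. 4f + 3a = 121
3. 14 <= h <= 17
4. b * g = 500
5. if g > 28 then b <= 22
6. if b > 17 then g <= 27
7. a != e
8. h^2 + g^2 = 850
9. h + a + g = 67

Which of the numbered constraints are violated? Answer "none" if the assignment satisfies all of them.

1. values 4 < 20 < 27 — holds.
2. 4f + 3a = 4(10) + 3(27) = 121 — holds.
3. h = 15 lies in [14, 17] — holds.
4. b * g = 20 * 25 = 500 — holds.
5. g = 25, not > 28; antecedent false, conditional vacuously true — holds.
6. b = 20 > 17, so we need g ≤ 27; g = 25 ≤ 27 — holds.
7. a = 27, e = 2; distinct — holds.
8. h^2 + g^2 = 15^2 + 25^2 = 225 + 625 = 850 — holds.
9. h + a + g = 15 + 27 + 25 = 67 — holds.

No violations.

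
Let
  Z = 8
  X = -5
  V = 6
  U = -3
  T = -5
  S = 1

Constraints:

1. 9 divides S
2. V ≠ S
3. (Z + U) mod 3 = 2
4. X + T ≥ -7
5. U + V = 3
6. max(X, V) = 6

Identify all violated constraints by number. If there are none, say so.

1. 1 = 9×0 + 1, so 9 does not divide 1 — does not hold.
2. V = 6, S = 1; distinct — holds.
3. Z + U = 5; 5 mod 3 = 2 — holds.
4. X + T = -5 + (-5) = -10; -10 < -7, bound -7 not met — does not hold.
5. U + V = -3 + 6 = 3 — holds.
6. max(-5, 6) = 6 — holds.

Constraints 1 and 4 are violated.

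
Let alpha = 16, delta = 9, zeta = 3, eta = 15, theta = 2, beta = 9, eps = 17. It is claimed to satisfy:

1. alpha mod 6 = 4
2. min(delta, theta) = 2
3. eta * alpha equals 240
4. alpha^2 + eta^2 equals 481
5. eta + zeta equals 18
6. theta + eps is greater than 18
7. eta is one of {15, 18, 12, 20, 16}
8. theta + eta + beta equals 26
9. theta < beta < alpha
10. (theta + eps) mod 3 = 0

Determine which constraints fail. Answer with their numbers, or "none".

The assignment fails constraint 10.

1. 16 mod 6 = 4  yes
2. min(9, 2) = 2  yes
3. eta * alpha = 15 * 16 = 240  yes
4. alpha^2 + eta^2 = 16^2 + 15^2 = 256 + 225 = 481  yes
5. eta + zeta = 15 + 3 = 18  yes
6. theta + eps = 2 + 17 = 19; 19 > 18  yes
7. eta = 15 is in {15, 18, 12, 20, 16}  yes
8. theta + eta + beta = 2 + 15 + 9 = 26  yes
9. values 2 < 9 < 16  yes
10. theta + eps = 19; 19 mod 3 = 1, not 0  no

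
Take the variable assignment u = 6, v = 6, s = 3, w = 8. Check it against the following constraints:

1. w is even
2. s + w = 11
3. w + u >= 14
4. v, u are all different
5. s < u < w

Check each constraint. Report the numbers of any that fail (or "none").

The assignment fails constraint 4.

1. w = 8 is even  true
2. s + w = 3 + 8 = 11  true
3. w + u = 8 + 6 = 14; 14 ≥ 14  true
4. v = u = 6, not all different  false
5. values 3 < 6 < 8  true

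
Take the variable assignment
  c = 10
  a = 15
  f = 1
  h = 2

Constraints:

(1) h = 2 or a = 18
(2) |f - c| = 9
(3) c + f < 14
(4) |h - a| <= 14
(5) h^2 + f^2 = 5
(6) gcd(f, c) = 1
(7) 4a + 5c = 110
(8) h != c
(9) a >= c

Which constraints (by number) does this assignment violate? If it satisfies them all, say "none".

(1) h = 2 = 2 (first disjunct)  OK
(2) |1 - 10| = 9  OK
(3) c + f = 10 + 1 = 11; 11 < 14  OK
(4) |2 - 15| = 13; 13 ≤ 14  OK
(5) h^2 + f^2 = 2^2 + 1^2 = 4 + 1 = 5  OK
(6) gcd(1, 10) = 1  OK
(7) 4a + 5c = 4(15) + 5(10) = 110  OK
(8) h = 2, c = 10; distinct  OK
(9) a = 15, c = 10; 15 ≥ 10  OK

None — every constraint holds.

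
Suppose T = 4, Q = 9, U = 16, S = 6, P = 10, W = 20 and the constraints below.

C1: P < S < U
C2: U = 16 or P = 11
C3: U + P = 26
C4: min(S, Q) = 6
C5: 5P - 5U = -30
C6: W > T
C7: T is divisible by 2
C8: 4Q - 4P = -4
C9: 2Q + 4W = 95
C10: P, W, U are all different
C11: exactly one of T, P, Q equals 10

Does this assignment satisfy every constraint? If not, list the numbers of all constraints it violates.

Constraints 1 and 9 are violated.

C1: values 10, 6, 16; P = 10 is not < S = 6 — violated.
C2: U = 16 = 16 (first disjunct) — OK.
C3: U + P = 16 + 10 = 26 — OK.
C4: min(6, 9) = 6 — OK.
C5: 5P - 5U = 5(10) - 5(16) = -30 — OK.
C6: W = 20, T = 4; 20 > 4 — OK.
C7: 4 / 2 = 2, so 2 divides 4 — OK.
C8: 4Q - 4P = 4(9) - 4(10) = -4 — OK.
C9: 2Q + 4W = 2(9) + 4(20) = 98, not 95 — violated.
C10: values 10, 20, 16 are pairwise distinct — OK.
C11: T=4, P=10, Q=9; 1 of them equals 10 — OK.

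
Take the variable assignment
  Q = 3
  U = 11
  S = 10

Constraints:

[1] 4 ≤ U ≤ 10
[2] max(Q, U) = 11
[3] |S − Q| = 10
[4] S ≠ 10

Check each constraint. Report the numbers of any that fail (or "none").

[1] U = 11 is outside [4, 10]  fails
[2] max(3, 11) = 11  holds
[3] |10 − 3| = 7, not 10  fails
[4] S = 10, but 10 is required to differ  fails

The assignment fails constraints 1, 3, and 4.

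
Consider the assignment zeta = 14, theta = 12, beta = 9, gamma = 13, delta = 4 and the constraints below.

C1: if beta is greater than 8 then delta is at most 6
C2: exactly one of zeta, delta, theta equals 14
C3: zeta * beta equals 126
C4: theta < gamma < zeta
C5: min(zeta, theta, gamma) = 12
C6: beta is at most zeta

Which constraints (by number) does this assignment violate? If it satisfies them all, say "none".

The assignment satisfies every constraint.

C1: beta = 9 > 8, so we need delta ≤ 6; delta = 4 ≤ 6  OK
C2: zeta=14, delta=4, theta=12; 1 of them equals 14  OK
C3: zeta * beta = 14 * 9 = 126  OK
C4: values 12 < 13 < 14  OK
C5: min(14, 12, 13) = 12  OK
C6: beta = 9, zeta = 14; 9 ≤ 14  OK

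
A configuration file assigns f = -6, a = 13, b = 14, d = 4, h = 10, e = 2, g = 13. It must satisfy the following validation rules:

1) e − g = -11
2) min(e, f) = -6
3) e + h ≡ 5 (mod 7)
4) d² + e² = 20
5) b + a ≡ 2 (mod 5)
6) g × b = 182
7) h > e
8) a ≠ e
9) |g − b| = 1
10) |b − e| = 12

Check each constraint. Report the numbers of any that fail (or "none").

1) e − g = 2 − 13 = -11 — holds.
2) min(2, -6) = -6 — holds.
3) e + h = 12; 12 mod 7 = 5 — holds.
4) d² + e² = 4² + 2² = 16 + 4 = 20 — holds.
5) b + a = 27; 27 mod 5 = 2 — holds.
6) g × b = 13 × 14 = 182 — holds.
7) h = 10, e = 2; 10 > 2 — holds.
8) a = 13, e = 2; distinct — holds.
9) |13 − 14| = 1 — holds.
10) |14 − 2| = 12 — holds.

All constraints are satisfied.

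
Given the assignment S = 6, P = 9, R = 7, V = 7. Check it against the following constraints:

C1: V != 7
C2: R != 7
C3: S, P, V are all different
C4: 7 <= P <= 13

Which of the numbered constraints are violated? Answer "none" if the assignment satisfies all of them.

C1: V = 7, but 7 is required to differ — fails.
C2: R = 7, but 7 is required to differ — fails.
C3: values 6, 9, 7 are pairwise distinct — holds.
C4: P = 9 lies in [7, 13] — holds.

The assignment fails constraints 1 and 2.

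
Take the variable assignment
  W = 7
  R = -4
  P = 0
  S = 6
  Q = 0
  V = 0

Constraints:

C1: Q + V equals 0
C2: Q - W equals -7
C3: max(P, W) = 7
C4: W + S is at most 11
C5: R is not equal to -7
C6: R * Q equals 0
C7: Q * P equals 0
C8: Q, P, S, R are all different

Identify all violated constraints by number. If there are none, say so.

C1: Q + V = 0 + 0 = 0 — OK.
C2: Q - W = 0 - 7 = -7 — OK.
C3: max(0, 7) = 7 — OK.
C4: W + S = 7 + 6 = 13; 13 > 11, bound 11 not met — violated.
C5: R = -4, and -4 ≠ -7 — OK.
C6: R * Q = -4 * 0 = 0 — OK.
C7: Q * P = 0 * 0 = 0 — OK.
C8: Q = P = 0, not all different — violated.

Violated: 4, 8.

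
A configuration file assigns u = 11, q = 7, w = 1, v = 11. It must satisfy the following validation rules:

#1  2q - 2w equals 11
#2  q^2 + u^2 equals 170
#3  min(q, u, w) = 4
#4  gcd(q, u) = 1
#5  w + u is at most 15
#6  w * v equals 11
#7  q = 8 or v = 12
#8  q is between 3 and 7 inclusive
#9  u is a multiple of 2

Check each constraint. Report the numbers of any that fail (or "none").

#1 2q - 2w = 2(7) - 2(1) = 12, not 11 — fails.
#2 q^2 + u^2 = 7^2 + 11^2 = 49 + 121 = 170 — holds.
#3 min(7, 11, 1) = 1, not 4 — fails.
#4 gcd(7, 11) = 1 — holds.
#5 w + u = 1 + 11 = 12; 12 ≤ 15 — holds.
#6 w * v = 1 * 11 = 11 — holds.
#7 q = 7 ≠ 8 and v = 11 ≠ 12; both disjuncts false — fails.
#8 q = 7 lies in [3, 7] — holds.
#9 11 = 2*5 + 1, so 2 does not divide 11 — fails.

No — constraints 1, 3, 7, and 9 are not satisfied.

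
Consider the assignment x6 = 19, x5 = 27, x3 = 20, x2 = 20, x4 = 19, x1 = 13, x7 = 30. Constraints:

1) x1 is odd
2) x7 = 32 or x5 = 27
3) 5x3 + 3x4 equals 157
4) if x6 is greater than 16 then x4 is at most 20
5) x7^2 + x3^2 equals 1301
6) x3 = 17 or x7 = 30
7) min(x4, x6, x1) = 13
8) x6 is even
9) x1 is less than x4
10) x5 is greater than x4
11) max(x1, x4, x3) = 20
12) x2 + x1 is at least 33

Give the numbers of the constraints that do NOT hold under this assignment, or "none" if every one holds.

1) x1 = 13 is odd  holds
2) x7 = 30 ≠ 32, but x5 = 27 = 27 (second disjunct)  holds
3) 5x3 + 3x4 = 5(20) + 3(19) = 157  holds
4) x6 = 19 > 16, so we need x4 ≤ 20; x4 = 19 ≤ 20  holds
5) x7^2 + x3^2 = 30^2 + 20^2 = 900 + 400 = 1300, not 1301  fails
6) x3 = 20 ≠ 17, but x7 = 30 = 30 (second disjunct)  holds
7) min(19, 19, 13) = 13  holds
8) x6 = 19 is odd  fails
9) x1 = 13, x4 = 19; 13 < 19  holds
10) x5 = 27, x4 = 19; 27 > 19  holds
11) max(13, 19, 20) = 20  holds
12) x2 + x1 = 20 + 13 = 33; 33 ≥ 33  holds

The assignment fails constraints 5, 8.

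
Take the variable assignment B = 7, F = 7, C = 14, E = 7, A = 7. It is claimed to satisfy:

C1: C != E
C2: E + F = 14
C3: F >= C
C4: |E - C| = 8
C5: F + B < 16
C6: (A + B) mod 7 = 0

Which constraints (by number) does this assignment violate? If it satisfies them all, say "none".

The assignment fails constraints 3, 4.

C1: C = 14, E = 7; distinct — satisfied.
C2: E + F = 7 + 7 = 14 — satisfied.
C3: F = 7, C = 14; 7 < 14 (want ≥) — violated.
C4: |7 - 14| = 7, not 8 — violated.
C5: F + B = 7 + 7 = 14; 14 < 16 — satisfied.
C6: A + B = 14; 14 mod 7 = 0 — satisfied.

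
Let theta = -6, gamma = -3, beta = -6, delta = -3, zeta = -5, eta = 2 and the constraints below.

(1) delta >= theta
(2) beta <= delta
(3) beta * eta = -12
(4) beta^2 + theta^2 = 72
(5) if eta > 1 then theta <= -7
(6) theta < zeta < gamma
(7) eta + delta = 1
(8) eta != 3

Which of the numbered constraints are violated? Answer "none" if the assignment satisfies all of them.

The assignment fails constraints 5 and 7.

(1) delta = -3, theta = -6; -3 ≥ -6 — satisfied.
(2) beta = -6, delta = -3; -6 ≤ -3 — satisfied.
(3) beta * eta = -6 * 2 = -12 — satisfied.
(4) beta^2 + theta^2 = (-6)^2 + (-6)^2 = 36 + 36 = 72 — satisfied.
(5) eta = 2 > 1, so we need theta ≤ -7; but theta = -6 > -7 — violated.
(6) values -6 < -5 < -3 — satisfied.
(7) eta + delta = 2 + (-3) = -1, not 1 — violated.
(8) eta = 2, and 2 ≠ 3 — satisfied.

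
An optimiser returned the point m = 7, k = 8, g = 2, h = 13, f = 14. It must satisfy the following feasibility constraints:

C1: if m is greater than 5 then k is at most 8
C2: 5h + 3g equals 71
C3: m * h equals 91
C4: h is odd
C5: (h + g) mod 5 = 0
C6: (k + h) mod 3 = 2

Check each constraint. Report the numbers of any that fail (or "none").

Constraint 6 is violated.

C1: m = 7 > 5, so we need k ≤ 8; k = 8 ≤ 8  OK
C2: 5h + 3g = 5(13) + 3(2) = 71  OK
C3: m * h = 7 * 13 = 91  OK
C4: h = 13 is odd  OK
C5: h + g = 15; 15 mod 5 = 0  OK
C6: k + h = 21; 21 mod 3 = 0, not 2  FAIL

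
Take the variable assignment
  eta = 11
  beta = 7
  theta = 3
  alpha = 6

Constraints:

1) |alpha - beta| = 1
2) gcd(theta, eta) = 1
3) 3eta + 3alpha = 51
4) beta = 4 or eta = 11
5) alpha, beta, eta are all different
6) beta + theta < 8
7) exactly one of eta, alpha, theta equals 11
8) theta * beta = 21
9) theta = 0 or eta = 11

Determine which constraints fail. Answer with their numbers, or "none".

1) |6 - 7| = 1 — satisfied.
2) gcd(3, 11) = 1 — satisfied.
3) 3eta + 3alpha = 3(11) + 3(6) = 51 — satisfied.
4) beta = 7 ≠ 4, but eta = 11 = 11 (second disjunct) — satisfied.
5) values 6, 7, 11 are pairwise distinct — satisfied.
6) beta + theta = 7 + 3 = 10; 10 ≥ 8, bound 8 not met — violated.
7) eta=11, alpha=6, theta=3; 1 of them equals 11 — satisfied.
8) theta * beta = 3 * 7 = 21 — satisfied.
9) theta = 3 ≠ 0, but eta = 11 = 11 (second disjunct) — satisfied.

Constraint 6 does not hold.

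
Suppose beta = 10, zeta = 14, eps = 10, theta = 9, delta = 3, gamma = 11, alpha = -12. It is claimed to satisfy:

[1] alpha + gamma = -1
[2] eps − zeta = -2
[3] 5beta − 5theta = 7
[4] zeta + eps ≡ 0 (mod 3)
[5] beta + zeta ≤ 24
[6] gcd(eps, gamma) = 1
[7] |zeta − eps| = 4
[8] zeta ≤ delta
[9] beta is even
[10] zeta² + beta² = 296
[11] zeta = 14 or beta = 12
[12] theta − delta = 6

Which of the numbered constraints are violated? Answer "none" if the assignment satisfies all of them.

Constraints 2, 3, 8 do not hold.

[1] alpha + gamma = -12 + 11 = -1 — holds.
[2] eps − zeta = 10 − 14 = -4, not -2 — does not hold.
[3] 5beta − 5theta = 5(10) − 5(9) = 5, not 7 — does not hold.
[4] zeta + eps = 24; 24 mod 3 = 0 — holds.
[5] beta + zeta = 10 + 14 = 24; 24 ≤ 24 — holds.
[6] gcd(10, 11) = 1 — holds.
[7] |14 − 10| = 4 — holds.
[8] zeta = 14, delta = 3; 14 > 3 (want ≤) — does not hold.
[9] beta = 10 is even — holds.
[10] zeta² + beta² = 14² + 10² = 196 + 100 = 296 — holds.
[11] zeta = 14 = 14 (first disjunct) — holds.
[12] theta − delta = 9 − 3 = 6 — holds.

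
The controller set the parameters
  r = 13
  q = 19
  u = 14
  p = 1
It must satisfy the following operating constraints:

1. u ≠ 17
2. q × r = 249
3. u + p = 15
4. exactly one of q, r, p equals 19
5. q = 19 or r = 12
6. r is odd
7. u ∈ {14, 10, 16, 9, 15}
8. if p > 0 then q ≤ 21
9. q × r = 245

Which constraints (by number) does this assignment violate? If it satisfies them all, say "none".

1. u = 14, and 14 ≠ 17  ✔
2. q × r = 19 × 13 = 247, not 249  ✘
3. u + p = 14 + 1 = 15  ✔
4. q=19, r=13, p=1; 1 of them equals 19  ✔
5. q = 19 = 19 (first disjunct)  ✔
6. r = 13 is odd  ✔
7. u = 14 is in {14, 10, 16, 9, 15}  ✔
8. p = 1 > 0, so we need q ≤ 21; q = 19 ≤ 21  ✔
9. q × r = 19 × 13 = 247, not 245  ✘

Constraints 2 and 9 are violated.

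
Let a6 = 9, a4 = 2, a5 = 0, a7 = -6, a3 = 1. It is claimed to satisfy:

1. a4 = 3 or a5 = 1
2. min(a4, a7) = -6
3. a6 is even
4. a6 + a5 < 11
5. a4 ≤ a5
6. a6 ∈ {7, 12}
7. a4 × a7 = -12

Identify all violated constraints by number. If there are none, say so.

1. a4 = 2 ≠ 3 and a5 = 0 ≠ 1; both disjuncts false — violated.
2. min(2, -6) = -6 — satisfied.
3. a6 = 9 is odd — violated.
4. a6 + a5 = 9 + 0 = 9; 9 < 11 — satisfied.
5. a4 = 2, a5 = 0; 2 > 0 (want ≤) — violated.
6. a6 = 9 is not in {7, 12} — violated.
7. a4 × a7 = 2 × (-6) = -12 — satisfied.

Constraints 1, 3, 5, and 6 do not hold.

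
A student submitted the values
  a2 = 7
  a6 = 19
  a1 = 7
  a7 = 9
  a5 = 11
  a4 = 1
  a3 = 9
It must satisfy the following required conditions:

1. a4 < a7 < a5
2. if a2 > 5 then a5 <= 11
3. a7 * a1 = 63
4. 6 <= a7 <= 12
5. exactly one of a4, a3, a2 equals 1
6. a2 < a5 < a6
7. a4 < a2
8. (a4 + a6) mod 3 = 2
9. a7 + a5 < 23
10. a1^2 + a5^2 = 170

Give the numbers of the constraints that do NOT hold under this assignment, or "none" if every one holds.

Yes — all constraints hold.

1. values 1 < 9 < 11 — OK.
2. a2 = 7 > 5, so we need a5 ≤ 11; a5 = 11 ≤ 11 — OK.
3. a7 * a1 = 9 * 7 = 63 — OK.
4. a7 = 9 lies in [6, 12] — OK.
5. a4=1, a3=9, a2=7; 1 of them equals 1 — OK.
6. values 7 < 11 < 19 — OK.
7. a4 = 1, a2 = 7; 1 < 7 — OK.
8. a4 + a6 = 20; 20 mod 3 = 2 — OK.
9. a7 + a5 = 9 + 11 = 20; 20 < 23 — OK.
10. a1^2 + a5^2 = 7^2 + 11^2 = 49 + 121 = 170 — OK.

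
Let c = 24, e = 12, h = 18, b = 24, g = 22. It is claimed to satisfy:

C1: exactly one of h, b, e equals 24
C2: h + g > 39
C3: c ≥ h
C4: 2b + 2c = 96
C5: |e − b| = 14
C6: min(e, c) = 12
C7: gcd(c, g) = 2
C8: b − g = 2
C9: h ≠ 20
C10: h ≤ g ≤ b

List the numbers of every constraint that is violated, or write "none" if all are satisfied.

The assignment fails constraint 5.

C1: h=18, b=24, e=12; 1 of them equals 24 — holds.
C2: h + g = 18 + 22 = 40; 40 > 39 — holds.
C3: c = 24, h = 18; 24 ≥ 18 — holds.
C4: 2b + 2c = 2(24) + 2(24) = 96 — holds.
C5: |12 − 24| = 12, not 14 — does not hold.
C6: min(12, 24) = 12 — holds.
C7: gcd(24, 22) = 2 — holds.
C8: b − g = 24 − 22 = 2 — holds.
C9: h = 18, and 18 ≠ 20 — holds.
C10: values 18 ≤ 22 ≤ 24 — holds.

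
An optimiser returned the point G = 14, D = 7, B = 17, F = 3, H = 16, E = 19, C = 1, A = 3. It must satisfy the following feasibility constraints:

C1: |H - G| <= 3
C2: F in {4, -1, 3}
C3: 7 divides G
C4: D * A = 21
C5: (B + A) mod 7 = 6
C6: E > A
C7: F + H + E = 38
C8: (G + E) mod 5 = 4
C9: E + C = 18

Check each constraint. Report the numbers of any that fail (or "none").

Violated: 8, 9.

C1: |16 - 14| = 2; 2 ≤ 3 — holds.
C2: F = 3 is in {4, -1, 3} — holds.
C3: 14 / 7 = 2, so 7 divides 14 — holds.
C4: D * A = 7 * 3 = 21 — holds.
C5: B + A = 20; 20 mod 7 = 6 — holds.
C6: E = 19, A = 3; 19 > 3 — holds.
C7: F + H + E = 3 + 16 + 19 = 38 — holds.
C8: G + E = 33; 33 mod 5 = 3, not 4 — does not hold.
C9: E + C = 19 + 1 = 20, not 18 — does not hold.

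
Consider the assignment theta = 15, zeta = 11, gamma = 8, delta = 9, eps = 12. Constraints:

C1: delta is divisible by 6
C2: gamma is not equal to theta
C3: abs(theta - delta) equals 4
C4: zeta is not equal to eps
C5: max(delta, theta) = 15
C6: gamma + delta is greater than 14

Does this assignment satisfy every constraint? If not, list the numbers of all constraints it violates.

C1: 9 = 6*1 + 3, so 6 does not divide 9 — does not hold.
C2: gamma = 8, theta = 15; distinct — holds.
C3: abs(15 - 9) = 6, not 4 — does not hold.
C4: zeta = 11, eps = 12; distinct — holds.
C5: max(9, 15) = 15 — holds.
C6: gamma + delta = 8 + 9 = 17; 17 > 14 — holds.

Constraints 1 and 3 do not hold.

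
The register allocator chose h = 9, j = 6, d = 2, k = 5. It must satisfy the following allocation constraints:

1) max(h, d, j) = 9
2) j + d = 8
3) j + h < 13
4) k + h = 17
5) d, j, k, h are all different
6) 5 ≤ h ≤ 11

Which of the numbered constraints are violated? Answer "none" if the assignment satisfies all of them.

No — constraints 3 and 4 are not satisfied.

1) max(9, 2, 6) = 9 — holds.
2) j + d = 6 + 2 = 8 — holds.
3) j + h = 6 + 9 = 15; 15 ≥ 13, bound 13 not met — does not hold.
4) k + h = 5 + 9 = 14, not 17 — does not hold.
5) values 2, 6, 5, 9 are pairwise distinct — holds.
6) h = 9 lies in [5, 11] — holds.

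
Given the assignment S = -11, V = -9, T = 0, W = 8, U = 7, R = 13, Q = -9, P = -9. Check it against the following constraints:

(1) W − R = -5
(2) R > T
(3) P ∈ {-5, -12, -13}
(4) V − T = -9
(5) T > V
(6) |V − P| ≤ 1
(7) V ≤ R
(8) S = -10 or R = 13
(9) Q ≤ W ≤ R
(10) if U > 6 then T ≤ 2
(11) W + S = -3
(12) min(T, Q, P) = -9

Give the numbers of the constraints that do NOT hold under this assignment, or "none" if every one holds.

(1) W − R = 8 − 13 = -5  holds
(2) R = 13, T = 0; 13 > 0  holds
(3) P = -9 is not in {-5, -12, -13}  fails
(4) V − T = -9 − 0 = -9  holds
(5) T = 0, V = -9; 0 > -9  holds
(6) |-9 − (-9)| = 0; 0 ≤ 1  holds
(7) V = -9, R = 13; -9 ≤ 13  holds
(8) S = -11 ≠ -10, but R = 13 = 13 (second disjunct)  holds
(9) values -9 ≤ 8 ≤ 13  holds
(10) U = 7 > 6, so we need T ≤ 2; T = 0 ≤ 2  holds
(11) W + S = 8 + (-11) = -3  holds
(12) min(0, -9, -9) = -9  holds

Violated: 3.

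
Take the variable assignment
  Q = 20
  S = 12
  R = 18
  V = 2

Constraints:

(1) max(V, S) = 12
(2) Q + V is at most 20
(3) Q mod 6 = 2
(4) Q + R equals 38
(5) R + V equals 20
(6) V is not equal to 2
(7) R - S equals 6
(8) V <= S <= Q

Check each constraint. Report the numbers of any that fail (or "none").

(1) max(2, 12) = 12  OK
(2) Q + V = 20 + 2 = 22; 22 > 20, bound 20 not met  FAIL
(3) 20 mod 6 = 2  OK
(4) Q + R = 20 + 18 = 38  OK
(5) R + V = 18 + 2 = 20  OK
(6) V = 2, but 2 is required to differ  FAIL
(7) R - S = 18 - 12 = 6  OK
(8) values 2 <= 12 <= 20  OK

No — constraints 2 and 6 are not satisfied.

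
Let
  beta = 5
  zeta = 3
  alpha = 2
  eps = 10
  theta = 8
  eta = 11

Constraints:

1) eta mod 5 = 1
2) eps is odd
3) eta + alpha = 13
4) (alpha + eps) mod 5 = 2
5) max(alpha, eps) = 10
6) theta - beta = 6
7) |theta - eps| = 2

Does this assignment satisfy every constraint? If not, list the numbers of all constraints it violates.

1) 11 mod 5 = 1 — OK.
2) eps = 10 is even — violated.
3) eta + alpha = 11 + 2 = 13 — OK.
4) alpha + eps = 12; 12 mod 5 = 2 — OK.
5) max(2, 10) = 10 — OK.
6) theta - beta = 8 - 5 = 3, not 6 — violated.
7) |8 - 10| = 2 — OK.

Constraints 2 and 6 are violated.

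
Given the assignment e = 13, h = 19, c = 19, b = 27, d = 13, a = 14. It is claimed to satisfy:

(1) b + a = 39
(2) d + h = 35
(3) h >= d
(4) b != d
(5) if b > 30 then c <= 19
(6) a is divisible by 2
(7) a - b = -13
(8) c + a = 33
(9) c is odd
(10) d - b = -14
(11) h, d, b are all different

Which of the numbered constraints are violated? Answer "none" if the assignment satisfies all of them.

(1) b + a = 27 + 14 = 41, not 39 — violated.
(2) d + h = 13 + 19 = 32, not 35 — violated.
(3) h = 19, d = 13; 19 ≥ 13 — satisfied.
(4) b = 27, d = 13; distinct — satisfied.
(5) b = 27, not > 30; antecedent false, conditional vacuously true — satisfied.
(6) 14 / 2 = 7, so 2 divides 14 — satisfied.
(7) a - b = 14 - 27 = -13 — satisfied.
(8) c + a = 19 + 14 = 33 — satisfied.
(9) c = 19 is odd — satisfied.
(10) d - b = 13 - 27 = -14 — satisfied.
(11) values 19, 13, 27 are pairwise distinct — satisfied.

Constraints 1 and 2 are violated.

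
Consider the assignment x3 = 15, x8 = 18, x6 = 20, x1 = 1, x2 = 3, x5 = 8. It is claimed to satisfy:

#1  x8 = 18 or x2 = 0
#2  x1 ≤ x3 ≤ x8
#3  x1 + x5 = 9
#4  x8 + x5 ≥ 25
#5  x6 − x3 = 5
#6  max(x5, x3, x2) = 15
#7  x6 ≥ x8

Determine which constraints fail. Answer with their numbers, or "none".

All constraints are satisfied.

#1 x8 = 18 = 18 (first disjunct)  true
#2 values 1 ≤ 15 ≤ 18  true
#3 x1 + x5 = 1 + 8 = 9  true
#4 x8 + x5 = 18 + 8 = 26; 26 ≥ 25  true
#5 x6 − x3 = 20 − 15 = 5  true
#6 max(8, 15, 3) = 15  true
#7 x6 = 20, x8 = 18; 20 ≥ 18  true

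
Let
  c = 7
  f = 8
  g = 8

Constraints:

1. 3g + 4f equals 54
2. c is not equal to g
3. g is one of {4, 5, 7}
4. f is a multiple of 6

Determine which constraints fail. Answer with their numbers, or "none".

1. 3g + 4f = 3(8) + 4(8) = 56, not 54 — fails.
2. c = 7, g = 8; distinct — holds.
3. g = 8 is not in {4, 5, 7} — fails.
4. 8 = 6*1 + 2, so 6 does not divide 8 — fails.

Constraints 1, 3, 4 are violated.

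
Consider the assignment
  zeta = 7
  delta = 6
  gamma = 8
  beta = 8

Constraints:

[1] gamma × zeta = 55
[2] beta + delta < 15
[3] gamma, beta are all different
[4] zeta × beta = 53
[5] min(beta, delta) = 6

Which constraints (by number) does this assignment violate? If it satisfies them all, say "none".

Violated: 1, 3, and 4.

[1] gamma × zeta = 8 × 7 = 56, not 55 — violated.
[2] beta + delta = 8 + 6 = 14; 14 < 15 — satisfied.
[3] gamma = beta = 8, not all different — violated.
[4] zeta × beta = 7 × 8 = 56, not 53 — violated.
[5] min(8, 6) = 6 — satisfied.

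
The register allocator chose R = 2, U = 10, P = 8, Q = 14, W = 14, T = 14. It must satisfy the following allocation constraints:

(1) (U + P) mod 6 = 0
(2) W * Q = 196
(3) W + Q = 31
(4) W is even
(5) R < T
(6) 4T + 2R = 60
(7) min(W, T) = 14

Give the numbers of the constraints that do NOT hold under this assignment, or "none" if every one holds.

(1) U + P = 18; 18 mod 6 = 0 — holds.
(2) W * Q = 14 * 14 = 196 — holds.
(3) W + Q = 14 + 14 = 28, not 31 — fails.
(4) W = 14 is even — holds.
(5) R = 2, T = 14; 2 < 14 — holds.
(6) 4T + 2R = 4(14) + 2(2) = 60 — holds.
(7) min(14, 14) = 14 — holds.

No — constraint 3 is not satisfied.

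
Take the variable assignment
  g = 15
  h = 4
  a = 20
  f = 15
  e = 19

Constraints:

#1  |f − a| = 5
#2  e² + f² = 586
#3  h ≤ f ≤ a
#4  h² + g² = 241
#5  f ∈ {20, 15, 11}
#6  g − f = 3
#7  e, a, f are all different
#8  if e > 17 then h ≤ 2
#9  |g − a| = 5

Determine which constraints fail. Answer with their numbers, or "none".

Constraints 6, 8 are violated.

#1 |15 − 20| = 5  yes
#2 e² + f² = 19² + 15² = 361 + 225 = 586  yes
#3 values 4 ≤ 15 ≤ 20  yes
#4 h² + g² = 4² + 15² = 16 + 225 = 241  yes
#5 f = 15 is in {20, 15, 11}  yes
#6 g − f = 15 − 15 = 0, not 3  no
#7 values 19, 20, 15 are pairwise distinct  yes
#8 e = 19 > 17, so we need h ≤ 2; but h = 4 > 2  no
#9 |15 − 20| = 5  yes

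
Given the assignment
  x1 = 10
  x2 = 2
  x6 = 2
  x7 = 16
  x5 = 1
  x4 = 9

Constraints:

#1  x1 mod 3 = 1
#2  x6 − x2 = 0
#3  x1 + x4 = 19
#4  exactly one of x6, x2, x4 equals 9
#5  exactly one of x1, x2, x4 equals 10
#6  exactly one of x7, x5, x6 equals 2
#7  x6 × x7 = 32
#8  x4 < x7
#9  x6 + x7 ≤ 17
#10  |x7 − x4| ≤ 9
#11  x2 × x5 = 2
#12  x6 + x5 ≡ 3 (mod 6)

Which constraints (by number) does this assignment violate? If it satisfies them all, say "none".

No — constraint 9 is not satisfied.

#1 10 mod 3 = 1  yes
#2 x6 − x2 = 2 − 2 = 0  yes
#3 x1 + x4 = 10 + 9 = 19  yes
#4 x6=2, x2=2, x4=9; 1 of them equals 9  yes
#5 x1=10, x2=2, x4=9; 1 of them equals 10  yes
#6 x7=16, x5=1, x6=2; 1 of them equals 2  yes
#7 x6 × x7 = 2 × 16 = 32  yes
#8 x4 = 9, x7 = 16; 9 < 16  yes
#9 x6 + x7 = 2 + 16 = 18; 18 > 17, bound 17 not met  no
#10 |16 − 9| = 7; 7 ≤ 9  yes
#11 x2 × x5 = 2 × 1 = 2  yes
#12 x6 + x5 = 3; 3 mod 6 = 3  yes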